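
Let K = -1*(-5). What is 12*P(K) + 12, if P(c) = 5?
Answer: 72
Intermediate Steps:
K = 5
12*P(K) + 12 = 12*5 + 12 = 60 + 12 = 72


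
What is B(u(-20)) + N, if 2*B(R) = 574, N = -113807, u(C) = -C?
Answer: -113520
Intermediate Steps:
B(R) = 287 (B(R) = (1/2)*574 = 287)
B(u(-20)) + N = 287 - 113807 = -113520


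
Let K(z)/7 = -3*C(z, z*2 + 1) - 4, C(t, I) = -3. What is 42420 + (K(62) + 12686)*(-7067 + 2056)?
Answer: -63702511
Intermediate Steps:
K(z) = 35 (K(z) = 7*(-3*(-3) - 4) = 7*(9 - 4) = 7*5 = 35)
42420 + (K(62) + 12686)*(-7067 + 2056) = 42420 + (35 + 12686)*(-7067 + 2056) = 42420 + 12721*(-5011) = 42420 - 63744931 = -63702511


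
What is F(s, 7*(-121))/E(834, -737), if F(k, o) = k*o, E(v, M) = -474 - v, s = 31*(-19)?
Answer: -498883/1308 ≈ -381.41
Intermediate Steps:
s = -589
F(s, 7*(-121))/E(834, -737) = (-4123*(-121))/(-474 - 1*834) = (-589*(-847))/(-474 - 834) = 498883/(-1308) = 498883*(-1/1308) = -498883/1308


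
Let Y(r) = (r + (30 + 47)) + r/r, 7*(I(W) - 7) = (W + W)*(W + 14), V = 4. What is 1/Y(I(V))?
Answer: 7/739 ≈ 0.0094723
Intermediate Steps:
I(W) = 7 + 2*W*(14 + W)/7 (I(W) = 7 + ((W + W)*(W + 14))/7 = 7 + ((2*W)*(14 + W))/7 = 7 + (2*W*(14 + W))/7 = 7 + 2*W*(14 + W)/7)
Y(r) = 78 + r (Y(r) = (r + 77) + 1 = (77 + r) + 1 = 78 + r)
1/Y(I(V)) = 1/(78 + (7 + 4*4 + (2/7)*4²)) = 1/(78 + (7 + 16 + (2/7)*16)) = 1/(78 + (7 + 16 + 32/7)) = 1/(78 + 193/7) = 1/(739/7) = 7/739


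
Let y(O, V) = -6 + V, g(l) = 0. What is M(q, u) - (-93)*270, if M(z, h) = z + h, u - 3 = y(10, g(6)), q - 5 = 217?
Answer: 25329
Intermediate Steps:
q = 222 (q = 5 + 217 = 222)
u = -3 (u = 3 + (-6 + 0) = 3 - 6 = -3)
M(z, h) = h + z
M(q, u) - (-93)*270 = (-3 + 222) - (-93)*270 = 219 - 1*(-25110) = 219 + 25110 = 25329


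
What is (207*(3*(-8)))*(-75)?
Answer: 372600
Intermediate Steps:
(207*(3*(-8)))*(-75) = (207*(-24))*(-75) = -4968*(-75) = 372600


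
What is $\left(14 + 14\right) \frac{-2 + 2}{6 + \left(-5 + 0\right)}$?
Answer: $0$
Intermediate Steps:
$\left(14 + 14\right) \frac{-2 + 2}{6 + \left(-5 + 0\right)} = 28 \frac{0}{6 - 5} = 28 \cdot \frac{0}{1} = 28 \cdot 0 \cdot 1 = 28 \cdot 0 = 0$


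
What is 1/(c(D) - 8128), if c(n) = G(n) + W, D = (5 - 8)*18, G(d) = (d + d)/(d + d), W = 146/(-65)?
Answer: -65/528401 ≈ -0.00012301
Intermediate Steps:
W = -146/65 (W = 146*(-1/65) = -146/65 ≈ -2.2462)
G(d) = 1 (G(d) = (2*d)/((2*d)) = (2*d)*(1/(2*d)) = 1)
D = -54 (D = -3*18 = -54)
c(n) = -81/65 (c(n) = 1 - 146/65 = -81/65)
1/(c(D) - 8128) = 1/(-81/65 - 8128) = 1/(-528401/65) = -65/528401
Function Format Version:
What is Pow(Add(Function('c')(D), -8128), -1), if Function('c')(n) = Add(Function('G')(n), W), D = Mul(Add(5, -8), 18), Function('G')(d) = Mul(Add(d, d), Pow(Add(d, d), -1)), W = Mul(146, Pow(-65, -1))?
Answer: Rational(-65, 528401) ≈ -0.00012301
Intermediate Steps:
W = Rational(-146, 65) (W = Mul(146, Rational(-1, 65)) = Rational(-146, 65) ≈ -2.2462)
Function('G')(d) = 1 (Function('G')(d) = Mul(Mul(2, d), Pow(Mul(2, d), -1)) = Mul(Mul(2, d), Mul(Rational(1, 2), Pow(d, -1))) = 1)
D = -54 (D = Mul(-3, 18) = -54)
Function('c')(n) = Rational(-81, 65) (Function('c')(n) = Add(1, Rational(-146, 65)) = Rational(-81, 65))
Pow(Add(Function('c')(D), -8128), -1) = Pow(Add(Rational(-81, 65), -8128), -1) = Pow(Rational(-528401, 65), -1) = Rational(-65, 528401)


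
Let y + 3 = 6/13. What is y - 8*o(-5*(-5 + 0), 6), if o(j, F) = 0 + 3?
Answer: -345/13 ≈ -26.538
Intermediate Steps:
o(j, F) = 3
y = -33/13 (y = -3 + 6/13 = -33/13 ≈ -2.5385)
y - 8*o(-5*(-5 + 0), 6) = -33/13 - 8*3 = -33/13 - 24 = -345/13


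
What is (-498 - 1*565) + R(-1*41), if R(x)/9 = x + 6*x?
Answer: -3646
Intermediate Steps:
R(x) = 63*x (R(x) = 9*(x + 6*x) = 9*(7*x) = 63*x)
(-498 - 1*565) + R(-1*41) = (-498 - 1*565) + 63*(-1*41) = (-498 - 565) + 63*(-41) = -1063 - 2583 = -3646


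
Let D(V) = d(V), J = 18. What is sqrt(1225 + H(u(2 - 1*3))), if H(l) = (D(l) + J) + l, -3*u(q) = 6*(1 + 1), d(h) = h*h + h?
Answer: 3*sqrt(139) ≈ 35.370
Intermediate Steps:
d(h) = h + h**2 (d(h) = h**2 + h = h + h**2)
D(V) = V*(1 + V)
u(q) = -4 (u(q) = -2*(1 + 1) = -2*2 = -1/3*12 = -4)
H(l) = 18 + l + l*(1 + l) (H(l) = (l*(1 + l) + 18) + l = (18 + l*(1 + l)) + l = 18 + l + l*(1 + l))
sqrt(1225 + H(u(2 - 1*3))) = sqrt(1225 + (18 - 4 - 4*(1 - 4))) = sqrt(1225 + (18 - 4 - 4*(-3))) = sqrt(1225 + (18 - 4 + 12)) = sqrt(1225 + 26) = sqrt(1251) = 3*sqrt(139)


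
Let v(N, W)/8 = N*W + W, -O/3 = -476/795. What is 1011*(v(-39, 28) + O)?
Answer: -2280011244/265 ≈ -8.6038e+6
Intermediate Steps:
O = 476/265 (O = -(-1428)/795 = -3*(-476/795) = 476/265 ≈ 1.7962)
v(N, W) = 8*W + 8*N*W (v(N, W) = 8*(N*W + W) = 8*(W + N*W) = 8*W + 8*N*W)
1011*(v(-39, 28) + O) = 1011*(8*28*(1 - 39) + 476/265) = 1011*(8*28*(-38) + 476/265) = 1011*(-8512 + 476/265) = 1011*(-2255204/265) = -2280011244/265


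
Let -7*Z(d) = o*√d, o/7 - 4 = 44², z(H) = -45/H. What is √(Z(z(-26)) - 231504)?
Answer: √(-39124176 - 37830*√130)/13 ≈ 483.79*I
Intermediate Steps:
o = 13580 (o = 28 + 7*44² = 28 + 7*1936 = 28 + 13552 = 13580)
Z(d) = -1940*√d
√(Z(z(-26)) - 231504) = √(-1940*3*√5*√(-1/(-26)) - 231504) = √(-1940*3*√130/26 - 231504) = √(-2910*√130/13 - 231504) = √(-231504 - 2910*√130/13)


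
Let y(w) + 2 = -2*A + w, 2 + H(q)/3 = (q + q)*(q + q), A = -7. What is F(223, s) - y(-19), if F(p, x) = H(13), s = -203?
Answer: 2029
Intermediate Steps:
H(q) = -6 + 12*q² (H(q) = -6 + 3*((q + q)*(q + q)) = -6 + 3*((2*q)*(2*q)) = -6 + 3*(4*q²) = -6 + 12*q²)
y(w) = 12 + w (y(w) = -2 + (-2*(-7) + w) = -2 + (14 + w) = 12 + w)
F(p, x) = 2022 (F(p, x) = -6 + 12*13² = -6 + 12*169 = -6 + 2028 = 2022)
F(223, s) - y(-19) = 2022 - (12 - 19) = 2022 - 1*(-7) = 2022 + 7 = 2029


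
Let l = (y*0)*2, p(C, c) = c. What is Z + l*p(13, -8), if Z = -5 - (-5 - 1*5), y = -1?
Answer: 5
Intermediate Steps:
l = 0 (l = -1*0*2 = 0*2 = 0)
Z = 5 (Z = -5 - (-5 - 5) = -5 - 1*(-10) = -5 + 10 = 5)
Z + l*p(13, -8) = 5 + 0*(-8) = 5 + 0 = 5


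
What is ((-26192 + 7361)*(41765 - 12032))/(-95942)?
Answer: 50900193/8722 ≈ 5835.8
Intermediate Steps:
((-26192 + 7361)*(41765 - 12032))/(-95942) = -18831*29733*(-1/95942) = -559902123*(-1/95942) = 50900193/8722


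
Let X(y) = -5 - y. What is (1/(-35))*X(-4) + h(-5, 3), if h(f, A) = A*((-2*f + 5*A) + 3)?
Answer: 2941/35 ≈ 84.029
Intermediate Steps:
h(f, A) = A*(3 - 2*f + 5*A)
(1/(-35))*X(-4) + h(-5, 3) = (1/(-35))*(-5 - 1*(-4)) + 3*(3 - 2*(-5) + 5*3) = (1*(-1/35))*(-5 + 4) + 3*(3 + 10 + 15) = -1/35*(-1) + 3*28 = 1/35 + 84 = 2941/35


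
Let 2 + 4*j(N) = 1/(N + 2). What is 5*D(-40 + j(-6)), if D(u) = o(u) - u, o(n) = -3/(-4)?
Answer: 3305/16 ≈ 206.56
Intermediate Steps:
j(N) = -1/2 + 1/(4*(2 + N)) (j(N) = -1/2 + 1/(4*(N + 2)) = -1/2 + 1/(4*(2 + N)))
o(n) = 3/4 (o(n) = -3*(-1/4) = 3/4)
D(u) = 3/4 - u
5*D(-40 + j(-6)) = 5*(3/4 - (-40 + (-3 - 2*(-6))/(4*(2 - 6)))) = 5*(3/4 - (-40 + (1/4)*(-3 + 12)/(-4))) = 5*(3/4 - (-40 + (1/4)*(-1/4)*9)) = 5*(3/4 - (-40 - 9/16)) = 5*(3/4 - 1*(-649/16)) = 5*(3/4 + 649/16) = 5*(661/16) = 3305/16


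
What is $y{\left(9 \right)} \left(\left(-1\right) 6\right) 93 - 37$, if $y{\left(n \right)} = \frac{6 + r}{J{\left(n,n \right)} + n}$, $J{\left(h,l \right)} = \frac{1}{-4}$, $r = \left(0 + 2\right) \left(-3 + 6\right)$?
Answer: $- \frac{28079}{35} \approx -802.26$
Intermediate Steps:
$r = 6$ ($r = 2 \cdot 3 = 6$)
$J{\left(h,l \right)} = - \frac{1}{4}$
$y{\left(n \right)} = \frac{12}{- \frac{1}{4} + n}$ ($y{\left(n \right)} = \frac{6 + 6}{- \frac{1}{4} + n} = \frac{12}{- \frac{1}{4} + n}$)
$y{\left(9 \right)} \left(\left(-1\right) 6\right) 93 - 37 = \frac{48}{-1 + 4 \cdot 9} \left(\left(-1\right) 6\right) 93 - 37 = \frac{48}{-1 + 36} \left(-6\right) 93 - 37 = \frac{48}{35} \left(-6\right) 93 - 37 = \left(- \frac{288}{35}\right) 93 - 37 = - \frac{26784}{35} - 37 = - \frac{28079}{35}$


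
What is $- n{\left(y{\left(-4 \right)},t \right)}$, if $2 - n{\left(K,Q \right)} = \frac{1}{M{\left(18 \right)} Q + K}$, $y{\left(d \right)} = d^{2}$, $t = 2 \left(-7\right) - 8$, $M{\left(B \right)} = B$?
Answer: $- \frac{761}{380} \approx -2.0026$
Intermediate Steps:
$t = -22$ ($t = -14 - 8 = -22$)
$n{\left(K,Q \right)} = 2 - \frac{1}{K + 18 Q}$ ($n{\left(K,Q \right)} = 2 - \frac{1}{18 Q + K} = 2 - \frac{1}{K + 18 Q}$)
$- n{\left(y{\left(-4 \right)},t \right)} = - \frac{-1 + 2 \left(-4\right)^{2} + 36 \left(-22\right)}{\left(-4\right)^{2} + 18 \left(-22\right)} = - \frac{-1 + 2 \cdot 16 - 792}{16 - 396} = - \frac{-1 + 32 - 792}{-380} = - \frac{\left(-1\right) \left(-761\right)}{380} = \left(-1\right) \frac{761}{380} = - \frac{761}{380}$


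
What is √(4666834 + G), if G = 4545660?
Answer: √9212494 ≈ 3035.2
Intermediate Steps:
√(4666834 + G) = √(4666834 + 4545660) = √9212494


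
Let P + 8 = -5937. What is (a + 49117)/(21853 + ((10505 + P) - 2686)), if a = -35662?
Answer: 4485/7909 ≈ 0.56708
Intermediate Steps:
P = -5945 (P = -8 - 5937 = -5945)
(a + 49117)/(21853 + ((10505 + P) - 2686)) = (-35662 + 49117)/(21853 + ((10505 - 5945) - 2686)) = 13455/(21853 + (4560 - 2686)) = 13455/(21853 + 1874) = 13455/23727 = 13455*(1/23727) = 4485/7909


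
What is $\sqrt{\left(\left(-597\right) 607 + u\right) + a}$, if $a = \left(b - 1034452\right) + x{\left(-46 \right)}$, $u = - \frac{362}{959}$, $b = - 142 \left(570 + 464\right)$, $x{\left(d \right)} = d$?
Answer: $\frac{i \sqrt{1419716505263}}{959} \approx 1242.5 i$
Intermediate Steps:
$b = -146828$ ($b = \left(-142\right) 1034 = -146828$)
$u = - \frac{362}{959}$ ($u = \left(-362\right) \frac{1}{959} = - \frac{362}{959} \approx -0.37748$)
$a = -1181326$ ($a = \left(-146828 - 1034452\right) - 46 = -1181280 - 46 = -1181326$)
$\sqrt{\left(\left(-597\right) 607 + u\right) + a} = \sqrt{\left(\left(-597\right) 607 - \frac{362}{959}\right) - 1181326} = \sqrt{\left(-362379 - \frac{362}{959}\right) - 1181326} = \sqrt{- \frac{347521823}{959} - 1181326} = \sqrt{- \frac{1480413457}{959}} = \frac{i \sqrt{1419716505263}}{959}$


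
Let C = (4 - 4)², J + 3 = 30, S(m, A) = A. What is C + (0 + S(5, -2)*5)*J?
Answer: -270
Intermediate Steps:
J = 27 (J = -3 + 30 = 27)
C = 0 (C = 0² = 0)
C + (0 + S(5, -2)*5)*J = 0 + (0 - 2*5)*27 = 0 + (0 - 10)*27 = 0 - 10*27 = 0 - 270 = -270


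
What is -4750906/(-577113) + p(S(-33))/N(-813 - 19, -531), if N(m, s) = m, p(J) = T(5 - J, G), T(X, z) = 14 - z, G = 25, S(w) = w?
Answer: 3959102035/480158016 ≈ 8.2454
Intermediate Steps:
p(J) = -11 (p(J) = 14 - 1*25 = 14 - 25 = -11)
-4750906/(-577113) + p(S(-33))/N(-813 - 19, -531) = -4750906/(-577113) - 11/(-813 - 19) = -4750906*(-1/577113) - 11/(-832) = 4750906/577113 - 11*(-1/832) = 4750906/577113 + 11/832 = 3959102035/480158016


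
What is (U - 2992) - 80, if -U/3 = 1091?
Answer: -6345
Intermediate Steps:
U = -3273 (U = -3*1091 = -3273)
(U - 2992) - 80 = (-3273 - 2992) - 80 = -6265 - 80 = -6345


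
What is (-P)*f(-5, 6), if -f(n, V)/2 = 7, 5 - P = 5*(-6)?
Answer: 490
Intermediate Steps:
P = 35 (P = 5 - 5*(-6) = 5 - 1*(-30) = 5 + 30 = 35)
f(n, V) = -14 (f(n, V) = -2*7 = -14)
(-P)*f(-5, 6) = -1*35*(-14) = -35*(-14) = 490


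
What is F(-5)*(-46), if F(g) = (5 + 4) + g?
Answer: -184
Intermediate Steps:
F(g) = 9 + g
F(-5)*(-46) = (9 - 5)*(-46) = 4*(-46) = -184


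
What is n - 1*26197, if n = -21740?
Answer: -47937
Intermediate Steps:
n - 1*26197 = -21740 - 1*26197 = -21740 - 26197 = -47937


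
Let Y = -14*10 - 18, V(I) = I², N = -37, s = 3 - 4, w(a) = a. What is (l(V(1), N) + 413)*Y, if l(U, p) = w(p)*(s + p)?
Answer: -287402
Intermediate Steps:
s = -1
Y = -158 (Y = -140 - 18 = -158)
l(U, p) = p*(-1 + p)
(l(V(1), N) + 413)*Y = (-37*(-1 - 37) + 413)*(-158) = (-37*(-38) + 413)*(-158) = (1406 + 413)*(-158) = 1819*(-158) = -287402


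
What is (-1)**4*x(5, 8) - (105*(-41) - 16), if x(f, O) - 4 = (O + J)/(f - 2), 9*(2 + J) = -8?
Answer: 116821/27 ≈ 4326.7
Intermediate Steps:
J = -26/9 (J = -2 + (1/9)*(-8) = -2 - 8/9 = -26/9 ≈ -2.8889)
x(f, O) = 4 + (-26/9 + O)/(-2 + f) (x(f, O) = 4 + (O - 26/9)/(f - 2) = 4 + (-26/9 + O)/(-2 + f))
(-1)**4*x(5, 8) - (105*(-41) - 16) = (-1)**4*((-98/9 + 8 + 4*5)/(-2 + 5)) - (105*(-41) - 16) = 1*((-98/9 + 8 + 20)/3) - (-4305 - 16) = 1*((1/3)*(154/9)) - 1*(-4321) = 1*(154/27) + 4321 = 154/27 + 4321 = 116821/27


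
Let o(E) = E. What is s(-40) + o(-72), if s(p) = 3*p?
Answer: -192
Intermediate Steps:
s(-40) + o(-72) = 3*(-40) - 72 = -120 - 72 = -192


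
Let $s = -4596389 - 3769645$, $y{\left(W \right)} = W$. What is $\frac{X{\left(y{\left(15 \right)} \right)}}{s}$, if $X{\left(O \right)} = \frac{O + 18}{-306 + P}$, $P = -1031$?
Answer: $\frac{11}{3728462486} \approx 2.9503 \cdot 10^{-9}$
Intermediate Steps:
$s = -8366034$ ($s = -4596389 - 3769645 = -8366034$)
$X{\left(O \right)} = - \frac{18}{1337} - \frac{O}{1337}$ ($X{\left(O \right)} = \frac{O + 18}{-306 - 1031} = \frac{18 + O}{-1337} = \left(18 + O\right) \left(- \frac{1}{1337}\right) = - \frac{18}{1337} - \frac{O}{1337}$)
$\frac{X{\left(y{\left(15 \right)} \right)}}{s} = \frac{- \frac{18}{1337} - \frac{15}{1337}}{-8366034} = \left(- \frac{18}{1337} - \frac{15}{1337}\right) \left(- \frac{1}{8366034}\right) = \left(- \frac{33}{1337}\right) \left(- \frac{1}{8366034}\right) = \frac{11}{3728462486}$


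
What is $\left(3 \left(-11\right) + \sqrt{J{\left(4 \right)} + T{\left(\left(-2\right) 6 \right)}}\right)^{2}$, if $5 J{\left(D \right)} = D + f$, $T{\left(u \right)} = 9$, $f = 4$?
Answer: $\frac{\left(165 - \sqrt{265}\right)^{2}}{25} \approx 884.72$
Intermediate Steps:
$J{\left(D \right)} = \frac{4}{5} + \frac{D}{5}$ ($J{\left(D \right)} = \frac{D + 4}{5} = \frac{4 + D}{5} = \frac{4}{5} + \frac{D}{5}$)
$\left(3 \left(-11\right) + \sqrt{J{\left(4 \right)} + T{\left(\left(-2\right) 6 \right)}}\right)^{2} = \left(3 \left(-11\right) + \sqrt{\left(\frac{4}{5} + \frac{1}{5} \cdot 4\right) + 9}\right)^{2} = \left(-33 + \sqrt{\left(\frac{4}{5} + \frac{4}{5}\right) + 9}\right)^{2} = \left(-33 + \sqrt{\frac{8}{5} + 9}\right)^{2} = \left(-33 + \sqrt{\frac{53}{5}}\right)^{2} = \left(-33 + \frac{\sqrt{265}}{5}\right)^{2}$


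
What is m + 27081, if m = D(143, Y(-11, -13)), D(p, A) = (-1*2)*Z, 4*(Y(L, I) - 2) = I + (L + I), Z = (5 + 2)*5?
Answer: 27011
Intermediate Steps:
Z = 35 (Z = 7*5 = 35)
Y(L, I) = 2 + I/2 + L/4 (Y(L, I) = 2 + (I + (L + I))/4 = 2 + (I + (I + L))/4 = 2 + (L + 2*I)/4 = 2 + (I/2 + L/4) = 2 + I/2 + L/4)
D(p, A) = -70 (D(p, A) = -1*2*35 = -2*35 = -70)
m = -70
m + 27081 = -70 + 27081 = 27011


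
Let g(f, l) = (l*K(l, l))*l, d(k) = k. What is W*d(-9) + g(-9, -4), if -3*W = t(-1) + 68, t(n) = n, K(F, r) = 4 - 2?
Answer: 233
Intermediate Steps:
K(F, r) = 2
g(f, l) = 2*l² (g(f, l) = (l*2)*l = (2*l)*l = 2*l²)
W = -67/3 (W = -(-1 + 68)/3 = -⅓*67 = -67/3 ≈ -22.333)
W*d(-9) + g(-9, -4) = -67/3*(-9) + 2*(-4)² = 201 + 2*16 = 201 + 32 = 233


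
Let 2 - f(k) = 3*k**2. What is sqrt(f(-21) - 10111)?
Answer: 2*I*sqrt(2858) ≈ 106.92*I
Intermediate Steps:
f(k) = 2 - 3*k**2
sqrt(f(-21) - 10111) = sqrt((2 - 3*(-21)**2) - 10111) = sqrt((2 - 3*441) - 10111) = sqrt((2 - 1323) - 10111) = sqrt(-1321 - 10111) = sqrt(-11432) = 2*I*sqrt(2858)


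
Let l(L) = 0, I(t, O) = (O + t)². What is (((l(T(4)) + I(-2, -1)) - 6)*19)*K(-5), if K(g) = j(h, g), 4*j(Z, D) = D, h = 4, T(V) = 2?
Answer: -285/4 ≈ -71.250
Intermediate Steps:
j(Z, D) = D/4
K(g) = g/4
(((l(T(4)) + I(-2, -1)) - 6)*19)*K(-5) = (((0 + (-1 - 2)²) - 6)*19)*((¼)*(-5)) = (((0 + (-3)²) - 6)*19)*(-5/4) = (((0 + 9) - 6)*19)*(-5/4) = ((9 - 6)*19)*(-5/4) = (3*19)*(-5/4) = 57*(-5/4) = -285/4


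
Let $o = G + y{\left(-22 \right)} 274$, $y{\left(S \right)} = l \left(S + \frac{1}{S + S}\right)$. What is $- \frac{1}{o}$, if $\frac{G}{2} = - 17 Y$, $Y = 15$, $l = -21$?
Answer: $- \frac{22}{2776593} \approx -7.9234 \cdot 10^{-6}$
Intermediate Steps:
$G = -510$ ($G = 2 \left(\left(-17\right) 15\right) = 2 \left(-255\right) = -510$)
$y{\left(S \right)} = - 21 S - \frac{21}{2 S}$ ($y{\left(S \right)} = - 21 \left(S + \frac{1}{S + S}\right) = - 21 \left(S + \frac{1}{2 S}\right) = - 21 S - \frac{21}{2 S}$)
$o = \frac{2776593}{22}$ ($o = -510 + \left(\left(-21\right) \left(-22\right) - \frac{21}{2 \left(-22\right)}\right) 274 = -510 + \left(462 - - \frac{21}{44}\right) 274 = -510 + \left(462 + \frac{21}{44}\right) 274 = -510 + \frac{20349}{44} \cdot 274 = -510 + \frac{2787813}{22} = \frac{2776593}{22} \approx 1.2621 \cdot 10^{5}$)
$- \frac{1}{o} = - \frac{1}{\frac{2776593}{22}} = \left(-1\right) \frac{22}{2776593} = - \frac{22}{2776593}$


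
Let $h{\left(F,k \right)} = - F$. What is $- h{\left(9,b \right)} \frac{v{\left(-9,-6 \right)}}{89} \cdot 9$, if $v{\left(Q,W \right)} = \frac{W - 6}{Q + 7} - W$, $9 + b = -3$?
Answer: $\frac{972}{89} \approx 10.921$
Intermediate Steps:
$b = -12$ ($b = -9 - 3 = -12$)
$v{\left(Q,W \right)} = - W + \frac{-6 + W}{7 + Q}$ ($v{\left(Q,W \right)} = \frac{-6 + W}{7 + Q} - W = - W + \frac{-6 + W}{7 + Q}$)
$- h{\left(9,b \right)} \frac{v{\left(-9,-6 \right)}}{89} \cdot 9 = - \left(-1\right) 9 \frac{\frac{1}{7 - 9} \left(-6 - -36 - \left(-9\right) \left(-6\right)\right)}{89} \cdot 9 = - - 9 \frac{-6 + 36 - 54}{-2} \cdot \frac{1}{89} \cdot 9 = - - 9 \left(- \frac{1}{2}\right) \left(-24\right) \frac{1}{89} \cdot 9 = - - 9 \cdot 12 \cdot \frac{1}{89} \cdot 9 = - \left(-9\right) \frac{12}{89} \cdot 9 = - \frac{\left(-108\right) 9}{89} = \left(-1\right) \left(- \frac{972}{89}\right) = \frac{972}{89}$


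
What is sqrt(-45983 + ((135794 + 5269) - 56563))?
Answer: sqrt(38517) ≈ 196.26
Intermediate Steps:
sqrt(-45983 + ((135794 + 5269) - 56563)) = sqrt(-45983 + (141063 - 56563)) = sqrt(-45983 + 84500) = sqrt(38517)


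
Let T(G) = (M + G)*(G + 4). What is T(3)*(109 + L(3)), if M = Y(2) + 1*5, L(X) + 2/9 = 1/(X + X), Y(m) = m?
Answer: 68635/9 ≈ 7626.1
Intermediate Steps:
L(X) = -2/9 + 1/(2*X) (L(X) = -2/9 + 1/(X + X) = -2/9 + 1/(2*X))
M = 7 (M = 2 + 1*5 = 2 + 5 = 7)
T(G) = (4 + G)*(7 + G) (T(G) = (7 + G)*(G + 4) = (7 + G)*(4 + G) = (4 + G)*(7 + G))
T(3)*(109 + L(3)) = (28 + 3² + 11*3)*(109 + (1/18)*(9 - 4*3)/3) = (28 + 9 + 33)*(109 + (1/18)*(⅓)*(9 - 12)) = 70*(109 + (1/18)*(⅓)*(-3)) = 70*(109 - 1/18) = 70*(1961/18) = 68635/9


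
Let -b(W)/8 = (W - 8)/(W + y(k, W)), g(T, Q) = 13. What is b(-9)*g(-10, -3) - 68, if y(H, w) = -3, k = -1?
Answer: -646/3 ≈ -215.33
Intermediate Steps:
b(W) = -8*(-8 + W)/(-3 + W) (b(W) = -8*(W - 8)/(W - 3) = -8*(-8 + W)/(-3 + W))
b(-9)*g(-10, -3) - 68 = (8*(8 - 1*(-9))/(-3 - 9))*13 - 68 = (8*(8 + 9)/(-12))*13 - 68 = (8*(-1/12)*17)*13 - 68 = -34/3*13 - 68 = -442/3 - 68 = -646/3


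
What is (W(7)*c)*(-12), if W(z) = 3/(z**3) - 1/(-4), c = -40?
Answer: 42600/343 ≈ 124.20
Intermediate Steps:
W(z) = 1/4 + 3/z**3 (W(z) = 3/z**3 - 1*(-1/4) = 3/z**3 + 1/4 = 1/4 + 3/z**3)
(W(7)*c)*(-12) = ((1/4 + 3/7**3)*(-40))*(-12) = ((1/4 + 3*(1/343))*(-40))*(-12) = ((1/4 + 3/343)*(-40))*(-12) = ((355/1372)*(-40))*(-12) = -3550/343*(-12) = 42600/343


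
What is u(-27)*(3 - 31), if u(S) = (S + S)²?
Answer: -81648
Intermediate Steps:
u(S) = 4*S² (u(S) = (2*S)² = 4*S²)
u(-27)*(3 - 31) = (4*(-27)²)*(3 - 31) = (4*729)*(-28) = 2916*(-28) = -81648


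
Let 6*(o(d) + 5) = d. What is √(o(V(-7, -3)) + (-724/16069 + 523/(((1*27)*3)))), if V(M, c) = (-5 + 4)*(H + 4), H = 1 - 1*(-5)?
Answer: I*√5331967373/144621 ≈ 0.50491*I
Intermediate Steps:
H = 6 (H = 1 + 5 = 6)
V(M, c) = -10 (V(M, c) = (-5 + 4)*(6 + 4) = -1*10 = -10)
o(d) = -5 + d/6
√(o(V(-7, -3)) + (-724/16069 + 523/(((1*27)*3)))) = √((-5 + (⅙)*(-10)) + (-724/16069 + 523/(((1*27)*3)))) = √((-5 - 5/3) + (-724*1/16069 + 523/((27*3)))) = √(-20/3 + (-724/16069 + 523/81)) = √(-20/3 + 8345443/1301589) = √(-331817/1301589) = I*√5331967373/144621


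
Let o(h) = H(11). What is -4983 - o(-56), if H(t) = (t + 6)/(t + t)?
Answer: -109643/22 ≈ -4983.8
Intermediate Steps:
H(t) = (6 + t)/(2*t) (H(t) = (6 + t)/((2*t)) = (6 + t)*(1/(2*t)) = (6 + t)/(2*t))
o(h) = 17/22 (o(h) = (1/2)*(6 + 11)/11 = (1/2)*(1/11)*17 = 17/22)
-4983 - o(-56) = -4983 - 1*17/22 = -4983 - 17/22 = -109643/22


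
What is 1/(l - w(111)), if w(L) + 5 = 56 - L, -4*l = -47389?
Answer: 4/47629 ≈ 8.3982e-5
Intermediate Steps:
l = 47389/4 (l = -¼*(-47389) = 47389/4 ≈ 11847.)
w(L) = 51 - L (w(L) = -5 + (56 - L) = 51 - L)
1/(l - w(111)) = 1/(47389/4 - (51 - 1*111)) = 1/(47389/4 - (51 - 111)) = 1/(47389/4 - 1*(-60)) = 1/(47389/4 + 60) = 1/(47629/4) = 4/47629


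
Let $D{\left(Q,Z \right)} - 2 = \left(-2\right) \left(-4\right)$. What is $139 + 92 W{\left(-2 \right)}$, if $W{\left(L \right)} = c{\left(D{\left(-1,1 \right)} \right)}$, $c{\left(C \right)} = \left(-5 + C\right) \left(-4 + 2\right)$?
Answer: $-781$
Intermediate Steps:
$D{\left(Q,Z \right)} = 10$ ($D{\left(Q,Z \right)} = 2 - -8 = 2 + 8 = 10$)
$c{\left(C \right)} = 10 - 2 C$ ($c{\left(C \right)} = \left(-5 + C\right) \left(-2\right) = 10 - 2 C$)
$W{\left(L \right)} = -10$ ($W{\left(L \right)} = 10 - 20 = -10$)
$139 + 92 W{\left(-2 \right)} = 139 + 92 \left(-10\right) = 139 - 920 = -781$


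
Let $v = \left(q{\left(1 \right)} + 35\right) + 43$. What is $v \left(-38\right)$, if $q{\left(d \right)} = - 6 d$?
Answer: $-2736$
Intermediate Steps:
$v = 72$ ($v = \left(\left(-6\right) 1 + 35\right) + 43 = \left(-6 + 35\right) + 43 = 29 + 43 = 72$)
$v \left(-38\right) = 72 \left(-38\right) = -2736$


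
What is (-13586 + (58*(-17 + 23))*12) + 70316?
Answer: 60906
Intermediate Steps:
(-13586 + (58*(-17 + 23))*12) + 70316 = (-13586 + (58*6)*12) + 70316 = (-13586 + 348*12) + 70316 = (-13586 + 4176) + 70316 = -9410 + 70316 = 60906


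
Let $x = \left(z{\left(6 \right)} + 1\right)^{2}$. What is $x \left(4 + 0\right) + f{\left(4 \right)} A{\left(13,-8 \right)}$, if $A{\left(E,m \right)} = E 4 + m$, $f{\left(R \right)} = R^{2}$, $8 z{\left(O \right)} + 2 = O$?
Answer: $713$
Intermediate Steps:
$z{\left(O \right)} = - \frac{1}{4} + \frac{O}{8}$
$x = \frac{9}{4}$ ($x = \left(\left(- \frac{1}{4} + \frac{1}{8} \cdot 6\right) + 1\right)^{2} = \left(\left(- \frac{1}{4} + \frac{3}{4}\right) + 1\right)^{2} = \left(\frac{1}{2} + 1\right)^{2} = \left(\frac{3}{2}\right)^{2} = \frac{9}{4} \approx 2.25$)
$A{\left(E,m \right)} = m + 4 E$ ($A{\left(E,m \right)} = 4 E + m = m + 4 E$)
$x \left(4 + 0\right) + f{\left(4 \right)} A{\left(13,-8 \right)} = \frac{9 \left(4 + 0\right)}{4} + 4^{2} \left(-8 + 4 \cdot 13\right) = \frac{9}{4} \cdot 4 + 16 \left(-8 + 52\right) = 9 + 16 \cdot 44 = 9 + 704 = 713$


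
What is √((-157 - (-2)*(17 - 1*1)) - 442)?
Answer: 9*I*√7 ≈ 23.812*I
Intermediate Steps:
√((-157 - (-2)*(17 - 1*1)) - 442) = √((-157 - (-2)*(17 - 1)) - 442) = √((-157 - (-2)*16) - 442) = √((-157 - 1*(-32)) - 442) = √((-157 + 32) - 442) = √(-125 - 442) = √(-567) = 9*I*√7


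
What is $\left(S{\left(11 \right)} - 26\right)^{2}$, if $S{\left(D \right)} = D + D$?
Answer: $16$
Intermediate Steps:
$S{\left(D \right)} = 2 D$
$\left(S{\left(11 \right)} - 26\right)^{2} = \left(2 \cdot 11 - 26\right)^{2} = \left(22 - 26\right)^{2} = \left(-4\right)^{2} = 16$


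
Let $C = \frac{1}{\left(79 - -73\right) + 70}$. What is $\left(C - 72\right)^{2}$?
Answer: $\frac{255456289}{49284} \approx 5183.4$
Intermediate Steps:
$C = \frac{1}{222}$ ($C = \frac{1}{\left(79 + 73\right) + 70} = \frac{1}{152 + 70} = \frac{1}{222} \approx 0.0045045$)
$\left(C - 72\right)^{2} = \left(\frac{1}{222} - 72\right)^{2} = \left(- \frac{15983}{222}\right)^{2} = \frac{255456289}{49284}$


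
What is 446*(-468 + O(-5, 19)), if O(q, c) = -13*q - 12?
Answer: -185090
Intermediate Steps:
O(q, c) = -12 - 13*q
446*(-468 + O(-5, 19)) = 446*(-468 + (-12 - 13*(-5))) = 446*(-468 + (-12 + 65)) = 446*(-468 + 53) = 446*(-415) = -185090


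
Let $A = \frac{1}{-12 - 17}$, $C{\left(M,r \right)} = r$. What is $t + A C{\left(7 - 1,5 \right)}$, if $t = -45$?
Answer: $- \frac{1310}{29} \approx -45.172$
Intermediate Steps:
$A = - \frac{1}{29}$ ($A = \frac{1}{-29} = - \frac{1}{29} \approx -0.034483$)
$t + A C{\left(7 - 1,5 \right)} = -45 - \frac{5}{29} = - \frac{1310}{29}$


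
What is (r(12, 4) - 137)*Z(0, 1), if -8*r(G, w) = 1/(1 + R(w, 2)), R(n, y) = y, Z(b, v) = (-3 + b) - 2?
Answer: 16445/24 ≈ 685.21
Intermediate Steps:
Z(b, v) = -5 + b
r(G, w) = -1/24 (r(G, w) = -1/(8*(1 + 2)) = -⅛/3 = -⅛*⅓ = -1/24)
(r(12, 4) - 137)*Z(0, 1) = (-1/24 - 137)*(-5 + 0) = -3289/24*(-5) = 16445/24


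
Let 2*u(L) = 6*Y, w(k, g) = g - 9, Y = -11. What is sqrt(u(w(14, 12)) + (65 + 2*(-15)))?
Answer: sqrt(2) ≈ 1.4142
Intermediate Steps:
w(k, g) = -9 + g
u(L) = -33 (u(L) = (6*(-11))/2 = (1/2)*(-66) = -33)
sqrt(u(w(14, 12)) + (65 + 2*(-15))) = sqrt(-33 + (65 + 2*(-15))) = sqrt(-33 + (65 - 30)) = sqrt(-33 + 35) = sqrt(2)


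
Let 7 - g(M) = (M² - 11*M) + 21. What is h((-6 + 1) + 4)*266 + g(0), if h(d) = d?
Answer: -280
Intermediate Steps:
g(M) = -14 - M² + 11*M (g(M) = 7 - ((M² - 11*M) + 21) = 7 - (21 + M² - 11*M) = 7 + (-21 - M² + 11*M) = -14 - M² + 11*M)
h((-6 + 1) + 4)*266 + g(0) = ((-6 + 1) + 4)*266 + (-14 - 1*0² + 11*0) = (-5 + 4)*266 + (-14 - 1*0 + 0) = -1*266 + (-14 + 0 + 0) = -266 - 14 = -280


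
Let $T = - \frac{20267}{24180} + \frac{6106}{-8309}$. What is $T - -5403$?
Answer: $\frac{83477649329}{15454740} \approx 5401.4$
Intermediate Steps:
$T = - \frac{24310891}{15454740}$ ($T = \left(-20267\right) \frac{1}{24180} + 6106 \left(- \frac{1}{8309}\right) = - \frac{1559}{1860} - \frac{6106}{8309} = - \frac{24310891}{15454740} \approx -1.573$)
$T - -5403 = - \frac{24310891}{15454740} - -5403 = - \frac{24310891}{15454740} + 5403 = \frac{83477649329}{15454740}$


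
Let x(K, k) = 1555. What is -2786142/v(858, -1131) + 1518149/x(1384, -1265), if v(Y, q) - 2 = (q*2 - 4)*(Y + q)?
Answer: 93482488357/96195410 ≈ 971.80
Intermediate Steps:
v(Y, q) = 2 + (-4 + 2*q)*(Y + q) (v(Y, q) = 2 + (q*2 - 4)*(Y + q) = 2 + (2*q - 4)*(Y + q) = 2 + (-4 + 2*q)*(Y + q))
-2786142/v(858, -1131) + 1518149/x(1384, -1265) = -2786142/(2 - 4*858 - 4*(-1131) + 2*(-1131)² + 2*858*(-1131)) + 1518149/1555 = -2786142/(2 - 3432 + 4524 + 2*1279161 - 1940796) + 1518149*(1/1555) = -2786142/(2 - 3432 + 4524 + 2558322 - 1940796) + 1518149/1555 = -2786142/618620 + 1518149/1555 = -2786142*1/618620 + 1518149/1555 = -1393071/309310 + 1518149/1555 = 93482488357/96195410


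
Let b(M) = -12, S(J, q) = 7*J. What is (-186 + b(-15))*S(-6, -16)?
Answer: 8316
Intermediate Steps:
(-186 + b(-15))*S(-6, -16) = (-186 - 12)*(7*(-6)) = -198*(-42) = 8316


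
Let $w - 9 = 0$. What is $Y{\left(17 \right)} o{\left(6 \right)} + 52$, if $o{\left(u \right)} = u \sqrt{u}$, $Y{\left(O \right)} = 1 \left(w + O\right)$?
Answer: $52 + 156 \sqrt{6} \approx 434.12$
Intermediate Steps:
$w = 9$ ($w = 9 + 0 = 9$)
$Y{\left(O \right)} = 9 + O$ ($Y{\left(O \right)} = 1 \left(9 + O\right) = 9 + O$)
$o{\left(u \right)} = u^{\frac{3}{2}}$
$Y{\left(17 \right)} o{\left(6 \right)} + 52 = \left(9 + 17\right) 6^{\frac{3}{2}} + 52 = 26 \cdot 6 \sqrt{6} + 52 = 156 \sqrt{6} + 52 = 52 + 156 \sqrt{6}$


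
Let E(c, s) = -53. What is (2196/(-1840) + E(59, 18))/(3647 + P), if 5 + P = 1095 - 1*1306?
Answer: -24929/1578260 ≈ -0.015795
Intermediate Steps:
P = -216 (P = -5 + (1095 - 1*1306) = -5 + (1095 - 1306) = -5 - 211 = -216)
(2196/(-1840) + E(59, 18))/(3647 + P) = (2196/(-1840) - 53)/(3647 - 216) = (2196*(-1/1840) - 53)/3431 = (-549/460 - 53)*(1/3431) = -24929/460*1/3431 = -24929/1578260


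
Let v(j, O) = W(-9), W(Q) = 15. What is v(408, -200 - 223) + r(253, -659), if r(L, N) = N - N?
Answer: 15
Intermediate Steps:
r(L, N) = 0
v(j, O) = 15
v(408, -200 - 223) + r(253, -659) = 15 + 0 = 15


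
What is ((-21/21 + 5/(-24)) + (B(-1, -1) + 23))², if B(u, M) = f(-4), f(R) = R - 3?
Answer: 126025/576 ≈ 218.79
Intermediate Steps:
f(R) = -3 + R
B(u, M) = -7 (B(u, M) = -3 - 4 = -7)
((-21/21 + 5/(-24)) + (B(-1, -1) + 23))² = ((-21/21 + 5/(-24)) + (-7 + 23))² = ((-21*1/21 + 5*(-1/24)) + 16)² = ((-1 - 5/24) + 16)² = (-29/24 + 16)² = (355/24)² = 126025/576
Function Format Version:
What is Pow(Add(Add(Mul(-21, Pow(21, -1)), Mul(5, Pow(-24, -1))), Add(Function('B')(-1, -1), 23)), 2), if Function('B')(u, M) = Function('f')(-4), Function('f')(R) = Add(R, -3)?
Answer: Rational(126025, 576) ≈ 218.79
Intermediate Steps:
Function('f')(R) = Add(-3, R)
Function('B')(u, M) = -7 (Function('B')(u, M) = Add(-3, -4) = -7)
Pow(Add(Add(Mul(-21, Pow(21, -1)), Mul(5, Pow(-24, -1))), Add(Function('B')(-1, -1), 23)), 2) = Pow(Add(Add(Mul(-21, Pow(21, -1)), Mul(5, Pow(-24, -1))), Add(-7, 23)), 2) = Pow(Add(Add(Mul(-21, Rational(1, 21)), Mul(5, Rational(-1, 24))), 16), 2) = Pow(Add(Add(-1, Rational(-5, 24)), 16), 2) = Pow(Add(Rational(-29, 24), 16), 2) = Pow(Rational(355, 24), 2) = Rational(126025, 576)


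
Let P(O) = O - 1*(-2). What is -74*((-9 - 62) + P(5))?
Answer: 4736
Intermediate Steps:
P(O) = 2 + O (P(O) = O + 2 = 2 + O)
-74*((-9 - 62) + P(5)) = -74*((-9 - 62) + (2 + 5)) = -74*(-71 + 7) = -74*(-64) = 4736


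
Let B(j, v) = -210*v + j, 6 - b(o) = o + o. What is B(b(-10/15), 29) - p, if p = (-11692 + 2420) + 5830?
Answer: -7922/3 ≈ -2640.7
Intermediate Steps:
b(o) = 6 - 2*o (b(o) = 6 - (o + o) = 6 - 2*o)
B(j, v) = j - 210*v
p = -3442 (p = -9272 + 5830 = -3442)
B(b(-10/15), 29) - p = ((6 - (-20)/15) - 210*29) - 1*(-3442) = ((6 - (-20)/15) - 6090) + 3442 = ((6 - 2*(-⅔)) - 6090) + 3442 = ((6 + 4/3) - 6090) + 3442 = (22/3 - 6090) + 3442 = -18248/3 + 3442 = -7922/3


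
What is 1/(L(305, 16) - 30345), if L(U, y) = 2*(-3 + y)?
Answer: -1/30319 ≈ -3.2983e-5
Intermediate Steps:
L(U, y) = -6 + 2*y
1/(L(305, 16) - 30345) = 1/((-6 + 2*16) - 30345) = 1/((-6 + 32) - 30345) = 1/(26 - 30345) = 1/(-30319) = -1/30319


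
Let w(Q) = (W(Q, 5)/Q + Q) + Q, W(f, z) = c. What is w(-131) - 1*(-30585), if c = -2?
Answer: 3972315/131 ≈ 30323.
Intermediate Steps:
W(f, z) = -2
w(Q) = -2/Q + 2*Q (w(Q) = (-2/Q + Q) + Q = (Q - 2/Q) + Q = -2/Q + 2*Q)
w(-131) - 1*(-30585) = (-2/(-131) + 2*(-131)) - 1*(-30585) = (-2*(-1/131) - 262) + 30585 = (2/131 - 262) + 30585 = -34320/131 + 30585 = 3972315/131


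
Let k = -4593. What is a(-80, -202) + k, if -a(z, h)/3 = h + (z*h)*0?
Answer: -3987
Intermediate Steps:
a(z, h) = -3*h (a(z, h) = -3*(h + (z*h)*0) = -3*(h + (h*z)*0) = -3*(h + 0) = -3*h)
a(-80, -202) + k = -3*(-202) - 4593 = 606 - 4593 = -3987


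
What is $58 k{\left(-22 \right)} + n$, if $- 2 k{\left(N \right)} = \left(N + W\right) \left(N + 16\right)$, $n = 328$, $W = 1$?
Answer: $-3326$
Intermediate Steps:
$k{\left(N \right)} = - \frac{\left(1 + N\right) \left(16 + N\right)}{2}$ ($k{\left(N \right)} = - \frac{\left(N + 1\right) \left(N + 16\right)}{2} = - \frac{\left(1 + N\right) \left(16 + N\right)}{2}$)
$58 k{\left(-22 \right)} + n = 58 \left(-8 - -187 - \frac{\left(-22\right)^{2}}{2}\right) + 328 = 58 \left(-8 + 187 - 242\right) + 328 = 58 \left(-63\right) + 328 = -3654 + 328 = -3326$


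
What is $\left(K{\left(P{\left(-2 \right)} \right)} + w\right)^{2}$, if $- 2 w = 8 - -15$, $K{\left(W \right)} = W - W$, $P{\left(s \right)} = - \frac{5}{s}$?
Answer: $\frac{529}{4} \approx 132.25$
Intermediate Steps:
$K{\left(W \right)} = 0$
$w = - \frac{23}{2}$ ($w = - \frac{8 - -15}{2} = - \frac{8 + 15}{2} = \left(- \frac{1}{2}\right) 23 = - \frac{23}{2} \approx -11.5$)
$\left(K{\left(P{\left(-2 \right)} \right)} + w\right)^{2} = \left(0 - \frac{23}{2}\right)^{2} = \left(- \frac{23}{2}\right)^{2} = \frac{529}{4}$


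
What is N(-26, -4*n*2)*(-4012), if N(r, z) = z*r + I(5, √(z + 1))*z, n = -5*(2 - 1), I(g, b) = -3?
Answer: 4653920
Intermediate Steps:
n = -5 (n = -5*1 = -5)
N(r, z) = -3*z + r*z (N(r, z) = z*r - 3*z = r*z - 3*z = -3*z + r*z)
N(-26, -4*n*2)*(-4012) = ((-4*(-5)*2)*(-3 - 26))*(-4012) = ((20*2)*(-29))*(-4012) = (40*(-29))*(-4012) = -1160*(-4012) = 4653920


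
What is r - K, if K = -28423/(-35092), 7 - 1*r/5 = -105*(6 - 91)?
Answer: -1564780703/35092 ≈ -44591.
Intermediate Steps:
r = -44590 (r = 35 - (-525)*(6 - 91) = 35 - (-525)*(-85) = 35 - 5*8925 = 35 - 44625 = -44590)
K = 28423/35092 (K = -28423*(-1/35092) = 28423/35092 ≈ 0.80996)
r - K = -44590 - 1*28423/35092 = -44590 - 28423/35092 = -1564780703/35092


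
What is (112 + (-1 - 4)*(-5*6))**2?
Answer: 68644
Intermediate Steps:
(112 + (-1 - 4)*(-5*6))**2 = (112 - 5*(-30))**2 = (112 + 150)**2 = 262**2 = 68644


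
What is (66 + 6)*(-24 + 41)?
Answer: 1224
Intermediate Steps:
(66 + 6)*(-24 + 41) = 72*17 = 1224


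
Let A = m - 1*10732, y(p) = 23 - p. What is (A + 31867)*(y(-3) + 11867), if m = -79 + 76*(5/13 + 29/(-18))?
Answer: 29169318878/117 ≈ 2.4931e+8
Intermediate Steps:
m = -20149/117 (m = -79 + 76*(5*(1/13) + 29*(-1/18)) = -79 + 76*(5/13 - 29/18) = -79 + 76*(-287/234) = -79 - 10906/117 = -20149/117 ≈ -172.21)
A = -1275793/117 (A = -20149/117 - 1*10732 = -20149/117 - 10732 = -1275793/117 ≈ -10904.)
(A + 31867)*(y(-3) + 11867) = (-1275793/117 + 31867)*((23 - 1*(-3)) + 11867) = 2452646*((23 + 3) + 11867)/117 = 2452646*(26 + 11867)/117 = (2452646/117)*11893 = 29169318878/117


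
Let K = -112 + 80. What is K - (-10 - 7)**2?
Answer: -321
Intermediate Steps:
K = -32
K - (-10 - 7)**2 = -32 - (-10 - 7)**2 = -32 - 1*(-17)**2 = -32 - 1*289 = -32 - 289 = -321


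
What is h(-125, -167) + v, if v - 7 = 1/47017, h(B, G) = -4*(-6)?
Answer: 1457528/47017 ≈ 31.000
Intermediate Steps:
h(B, G) = 24
v = 329120/47017 (v = 7 + 1/47017 = 329120/47017 ≈ 7.0000)
h(-125, -167) + v = 24 + 329120/47017 = 1457528/47017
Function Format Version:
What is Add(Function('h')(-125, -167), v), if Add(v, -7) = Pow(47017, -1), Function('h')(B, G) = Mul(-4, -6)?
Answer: Rational(1457528, 47017) ≈ 31.000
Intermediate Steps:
Function('h')(B, G) = 24
v = Rational(329120, 47017) (v = Add(7, Pow(47017, -1)) = Add(7, Rational(1, 47017)) = Rational(329120, 47017) ≈ 7.0000)
Add(Function('h')(-125, -167), v) = Add(24, Rational(329120, 47017)) = Rational(1457528, 47017)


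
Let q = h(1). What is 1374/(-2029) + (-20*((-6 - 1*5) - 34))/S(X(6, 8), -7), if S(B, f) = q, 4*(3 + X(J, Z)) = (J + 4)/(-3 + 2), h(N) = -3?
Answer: -610074/2029 ≈ -300.68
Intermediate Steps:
X(J, Z) = -4 - J/4 (X(J, Z) = -3 + ((J + 4)/(-3 + 2))/4 = -3 + ((4 + J)/(-1))/4 = -3 + ((4 + J)*(-1))/4 = -3 + (-4 - J)/4 = -3 + (-1 - J/4) = -4 - J/4)
q = -3
S(B, f) = -3
1374/(-2029) + (-20*((-6 - 1*5) - 34))/S(X(6, 8), -7) = 1374/(-2029) - 20*((-6 - 1*5) - 34)/(-3) = 1374*(-1/2029) - 20*((-6 - 5) - 34)*(-⅓) = -1374/2029 - 20*(-11 - 34)*(-⅓) = -1374/2029 - 20*(-45)*(-⅓) = -1374/2029 + 900*(-⅓) = -1374/2029 - 300 = -610074/2029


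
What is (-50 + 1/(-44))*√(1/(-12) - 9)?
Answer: -2201*I*√327/264 ≈ -150.76*I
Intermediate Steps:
(-50 + 1/(-44))*√(1/(-12) - 9) = (-50 - 1/44)*√(-1/12 - 9) = -2201*I*√327/264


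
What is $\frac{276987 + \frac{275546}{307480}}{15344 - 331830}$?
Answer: $- \frac{42584119153}{48656557640} \approx -0.8752$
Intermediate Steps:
$\frac{276987 + \frac{275546}{307480}}{15344 - 331830} = \frac{276987 + 275546 \cdot \frac{1}{307480}}{-316486} = \left(276987 + \frac{137773}{153740}\right) \left(- \frac{1}{316486}\right) = \frac{42584119153}{153740} \left(- \frac{1}{316486}\right) = - \frac{42584119153}{48656557640}$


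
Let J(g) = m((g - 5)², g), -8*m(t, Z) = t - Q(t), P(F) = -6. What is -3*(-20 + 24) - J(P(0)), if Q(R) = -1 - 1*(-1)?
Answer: 25/8 ≈ 3.1250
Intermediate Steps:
Q(R) = 0 (Q(R) = -1 + 1 = 0)
m(t, Z) = -t/8 (m(t, Z) = -(t - 1*0)/8 = -(t + 0)/8 = -t/8)
J(g) = -(-5 + g)²/8 (J(g) = -(g - 5)²/8 = -(-5 + g)²/8)
-3*(-20 + 24) - J(P(0)) = -3*(-20 + 24) - (-1)*(-5 - 6)²/8 = -3*4 - (-1)*(-11)²/8 = -12 - (-1)*121/8 = -12 - 1*(-121/8) = -12 + 121/8 = 25/8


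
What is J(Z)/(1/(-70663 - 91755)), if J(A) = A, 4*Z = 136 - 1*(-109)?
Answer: -19896205/2 ≈ -9.9481e+6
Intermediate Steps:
Z = 245/4 (Z = (136 - 1*(-109))/4 = (136 + 109)/4 = (1/4)*245 = 245/4 ≈ 61.250)
J(Z)/(1/(-70663 - 91755)) = 245/(4*(1/(-70663 - 91755))) = 245/(4*(1/(-162418))) = 245/(4*(-1/162418)) = (245/4)*(-162418) = -19896205/2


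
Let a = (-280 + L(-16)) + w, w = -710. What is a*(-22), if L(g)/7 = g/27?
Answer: 590524/27 ≈ 21871.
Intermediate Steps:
L(g) = 7*g/27 (L(g) = 7*(g/27) = 7*g/27)
a = -26842/27 (a = (-280 + (7/27)*(-16)) - 710 = (-280 - 112/27) - 710 = -7672/27 - 710 = -26842/27 ≈ -994.15)
a*(-22) = -26842/27*(-22) = 590524/27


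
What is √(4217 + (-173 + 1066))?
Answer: √5110 ≈ 71.484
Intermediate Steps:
√(4217 + (-173 + 1066)) = √(4217 + 893) = √5110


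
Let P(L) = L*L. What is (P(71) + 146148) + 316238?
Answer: 467427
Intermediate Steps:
P(L) = L²
(P(71) + 146148) + 316238 = (71² + 146148) + 316238 = (5041 + 146148) + 316238 = 151189 + 316238 = 467427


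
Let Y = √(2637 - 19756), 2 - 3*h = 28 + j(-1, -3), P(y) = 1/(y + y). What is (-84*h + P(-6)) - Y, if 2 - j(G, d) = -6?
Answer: 11423/12 - I*√17119 ≈ 951.92 - 130.84*I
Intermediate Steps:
j(G, d) = 8 (j(G, d) = 2 - 1*(-6) = 2 + 6 = 8)
P(y) = 1/(2*y)
h = -34/3 (h = ⅔ - (28 + 8)/3 = ⅔ - ⅓*36 = ⅔ - 12 = -34/3 ≈ -11.333)
Y = I*√17119 (Y = √(-17119) = I*√17119 ≈ 130.84*I)
(-84*h + P(-6)) - Y = (-84*(-34/3) + (½)/(-6)) - I*√17119 = (952 + (½)*(-⅙)) - I*√17119 = (952 - 1/12) - I*√17119 = 11423/12 - I*√17119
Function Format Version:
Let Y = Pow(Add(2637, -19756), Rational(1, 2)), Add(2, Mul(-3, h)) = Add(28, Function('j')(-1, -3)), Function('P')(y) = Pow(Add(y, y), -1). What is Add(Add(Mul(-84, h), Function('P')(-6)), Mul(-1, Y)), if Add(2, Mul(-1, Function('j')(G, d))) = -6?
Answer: Add(Rational(11423, 12), Mul(-1, I, Pow(17119, Rational(1, 2)))) ≈ Add(951.92, Mul(-130.84, I))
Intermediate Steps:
Function('j')(G, d) = 8 (Function('j')(G, d) = Add(2, Mul(-1, -6)) = Add(2, 6) = 8)
Function('P')(y) = Mul(Rational(1, 2), Pow(y, -1)) (Function('P')(y) = Pow(Mul(2, y), -1) = Mul(Rational(1, 2), Pow(y, -1)))
h = Rational(-34, 3) (h = Add(Rational(2, 3), Mul(Rational(-1, 3), Add(28, 8))) = Add(Rational(2, 3), Mul(Rational(-1, 3), 36)) = Add(Rational(2, 3), -12) = Rational(-34, 3) ≈ -11.333)
Y = Mul(I, Pow(17119, Rational(1, 2))) (Y = Pow(-17119, Rational(1, 2)) = Mul(I, Pow(17119, Rational(1, 2))) ≈ Mul(130.84, I))
Add(Add(Mul(-84, h), Function('P')(-6)), Mul(-1, Y)) = Add(Add(Mul(-84, Rational(-34, 3)), Mul(Rational(1, 2), Pow(-6, -1))), Mul(-1, Mul(I, Pow(17119, Rational(1, 2))))) = Add(Add(952, Mul(Rational(1, 2), Rational(-1, 6))), Mul(-1, I, Pow(17119, Rational(1, 2)))) = Add(Add(952, Rational(-1, 12)), Mul(-1, I, Pow(17119, Rational(1, 2)))) = Add(Rational(11423, 12), Mul(-1, I, Pow(17119, Rational(1, 2))))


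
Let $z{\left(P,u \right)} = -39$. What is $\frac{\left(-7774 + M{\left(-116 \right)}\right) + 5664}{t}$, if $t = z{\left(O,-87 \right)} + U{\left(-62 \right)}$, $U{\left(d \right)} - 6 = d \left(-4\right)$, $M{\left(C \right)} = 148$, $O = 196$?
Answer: $- \frac{1962}{215} \approx -9.1256$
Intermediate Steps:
$U{\left(d \right)} = 6 - 4 d$ ($U{\left(d \right)} = 6 + d \left(-4\right) = 6 - 4 d$)
$t = 215$ ($t = -39 + \left(6 - -248\right) = -39 + \left(6 + 248\right) = -39 + 254 = 215$)
$\frac{\left(-7774 + M{\left(-116 \right)}\right) + 5664}{t} = \frac{\left(-7774 + 148\right) + 5664}{215} = \left(-7626 + 5664\right) \frac{1}{215} = \left(-1962\right) \frac{1}{215} = - \frac{1962}{215}$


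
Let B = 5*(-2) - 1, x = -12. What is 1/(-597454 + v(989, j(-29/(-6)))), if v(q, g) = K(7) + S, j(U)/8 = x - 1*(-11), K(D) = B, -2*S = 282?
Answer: -1/597606 ≈ -1.6733e-6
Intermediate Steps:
B = -11 (B = -10 - 1 = -11)
S = -141 (S = -½*282 = -141)
K(D) = -11
j(U) = -8 (j(U) = 8*(-12 - 1*(-11)) = 8*(-12 + 11) = 8*(-1) = -8)
v(q, g) = -152 (v(q, g) = -11 - 141 = -152)
1/(-597454 + v(989, j(-29/(-6)))) = 1/(-597454 - 152) = 1/(-597606) = -1/597606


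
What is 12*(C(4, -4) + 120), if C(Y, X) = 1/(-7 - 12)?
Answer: 27348/19 ≈ 1439.4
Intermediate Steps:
C(Y, X) = -1/19 (C(Y, X) = 1/(-19) = -1/19)
12*(C(4, -4) + 120) = 12*(-1/19 + 120) = 12*(2279/19) = 27348/19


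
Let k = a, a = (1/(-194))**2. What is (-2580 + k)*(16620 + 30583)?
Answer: -4583452791437/37636 ≈ -1.2178e+8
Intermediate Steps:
a = 1/37636 (a = (-1/194)**2 = 1/37636 ≈ 2.6570e-5)
k = 1/37636 ≈ 2.6570e-5
(-2580 + k)*(16620 + 30583) = (-2580 + 1/37636)*(16620 + 30583) = -97100879/37636*47203 = -4583452791437/37636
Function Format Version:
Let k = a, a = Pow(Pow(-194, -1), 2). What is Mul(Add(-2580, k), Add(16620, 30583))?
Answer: Rational(-4583452791437, 37636) ≈ -1.2178e+8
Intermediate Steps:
a = Rational(1, 37636) (a = Pow(Rational(-1, 194), 2) = Rational(1, 37636) ≈ 2.6570e-5)
k = Rational(1, 37636) ≈ 2.6570e-5
Mul(Add(-2580, k), Add(16620, 30583)) = Mul(Add(-2580, Rational(1, 37636)), Add(16620, 30583)) = Mul(Rational(-97100879, 37636), 47203) = Rational(-4583452791437, 37636)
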